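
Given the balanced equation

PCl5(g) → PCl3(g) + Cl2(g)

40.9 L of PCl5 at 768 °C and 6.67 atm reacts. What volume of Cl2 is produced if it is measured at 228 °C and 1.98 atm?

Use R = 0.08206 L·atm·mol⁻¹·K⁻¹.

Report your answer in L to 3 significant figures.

66.3 L

n(PCl5) = PV/RT = (6.67 × 40.9) / (0.08206 × 1041.15) = 3.193 mol
n(Cl2) = (1/1) × 3.193 = 3.193 mol
V = nRT/P = 3.193 × 0.08206 × 501.15 / 1.98 = 66.32 L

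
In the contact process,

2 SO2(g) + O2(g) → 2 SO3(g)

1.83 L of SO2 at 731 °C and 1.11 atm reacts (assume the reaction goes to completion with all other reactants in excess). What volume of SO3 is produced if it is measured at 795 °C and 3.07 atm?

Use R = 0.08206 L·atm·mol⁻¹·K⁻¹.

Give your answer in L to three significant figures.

0.704 L

n(SO2) = PV/RT = (1.11 × 1.83) / (0.08206 × 1004.15) = 0.02465 mol
n(SO3) = (2/2) × 0.02465 = 0.02465 mol
V = nRT/P = 0.02465 × 0.08206 × 1068.15 / 3.07 = 0.7038 L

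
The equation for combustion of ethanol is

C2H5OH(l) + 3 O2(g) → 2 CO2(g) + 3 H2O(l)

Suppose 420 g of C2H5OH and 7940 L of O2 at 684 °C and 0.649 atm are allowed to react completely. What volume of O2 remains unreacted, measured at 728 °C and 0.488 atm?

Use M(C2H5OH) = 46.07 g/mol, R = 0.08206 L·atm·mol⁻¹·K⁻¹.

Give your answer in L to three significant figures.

6440 L

n(C2H5OH) = 420 / 46.07 = 9.117 mol
n(O2) = PV/RT = (0.649 × 7940) / (0.08206 × 957.15) = 65.61 mol
For 9.117 mol C2H5OH, stoichiometry requires (3/1) × 9.117 = 27.35 mol O2; 65.61 mol is available, so C2H5OH is limiting.
n(O2) consumed = (3/1) × 9.117 = 27.35 mol; remaining = 65.61 − 27.35 = 38.26 mol
V(O2) = nRT/P = 38.26 × 0.08206 × 1001.15 / 0.488 = 6441 L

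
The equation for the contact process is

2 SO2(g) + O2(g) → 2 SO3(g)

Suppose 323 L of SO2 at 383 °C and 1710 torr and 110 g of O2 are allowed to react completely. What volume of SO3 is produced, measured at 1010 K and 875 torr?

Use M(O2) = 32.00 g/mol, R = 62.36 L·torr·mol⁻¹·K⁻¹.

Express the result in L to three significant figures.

495 L

n(SO2) = PV/RT = (1710 × 323) / (62.36 × 656.15) = 13.50 mol
n(O2) = 110 / 32.00 = 3.438 mol
For 13.50 mol SO2, stoichiometry requires (1/2) × 13.50 = 6.750 mol O2; 3.438 mol is available, so O2 is limiting.
n(SO3) = (2/1) × 3.438 = 6.876 mol
V(SO3) = nRT/P = 6.876 × 62.36 × 1010 / 875 = 494.9 L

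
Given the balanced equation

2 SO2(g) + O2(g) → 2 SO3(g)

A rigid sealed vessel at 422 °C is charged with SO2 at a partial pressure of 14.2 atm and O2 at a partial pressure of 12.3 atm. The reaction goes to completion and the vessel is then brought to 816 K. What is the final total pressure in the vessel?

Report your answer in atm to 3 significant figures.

22.8 atm

With V and T fixed, P_i ∝ n_i, so the mole ratios apply directly to partial pressures at 422 °C.
P(O2) required for 14.2 atm of SO2 = (1/2) × 14.2 = 7.100 atm; available 12.3 atm, so SO2 is limiting.
P(O2) remaining = 12.3 − (1/2) × 14.2 = 5.200 atm
P(gaseous products) = (2)/2 × 14.2 = 14.20 atm
P_total at 422 °C = 5.200 + 14.20 = 19.40 atm
Scaling to 816 K: P = 19.40 × 816/695.15 = 22.77 atm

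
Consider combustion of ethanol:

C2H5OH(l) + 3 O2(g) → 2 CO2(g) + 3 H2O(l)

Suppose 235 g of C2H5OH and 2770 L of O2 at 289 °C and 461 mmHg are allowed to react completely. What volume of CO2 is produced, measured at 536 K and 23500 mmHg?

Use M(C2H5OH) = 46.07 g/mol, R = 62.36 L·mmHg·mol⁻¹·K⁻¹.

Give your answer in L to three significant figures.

n(C2H5OH) = 235 / 46.07 = 5.101 mol
n(O2) = PV/RT = (461 × 2770) / (62.36 × 562.15) = 36.43 mol
For 5.101 mol C2H5OH, stoichiometry requires (3/1) × 5.101 = 15.30 mol O2; 36.43 mol is available, so C2H5OH is limiting.
n(CO2) = (2/1) × 5.101 = 10.20 mol
V(CO2) = nRT/P = 10.20 × 62.36 × 536 / 23500 = 14.51 L

14.5 L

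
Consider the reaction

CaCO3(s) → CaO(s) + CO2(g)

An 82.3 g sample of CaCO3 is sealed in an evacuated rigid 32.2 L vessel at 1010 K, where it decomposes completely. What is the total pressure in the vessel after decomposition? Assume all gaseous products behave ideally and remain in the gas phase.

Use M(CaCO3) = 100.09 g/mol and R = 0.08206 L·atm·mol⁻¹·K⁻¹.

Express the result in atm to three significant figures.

2.12 atm

n(CaCO3) = 82.3 / 100.09 = 0.8223 mol
n(gas produced) = (1/1) × 0.8223 = 0.8223 mol
P = nRT/V = 0.8223 × 0.08206 × 1010 / 32.2 = 2.117 atm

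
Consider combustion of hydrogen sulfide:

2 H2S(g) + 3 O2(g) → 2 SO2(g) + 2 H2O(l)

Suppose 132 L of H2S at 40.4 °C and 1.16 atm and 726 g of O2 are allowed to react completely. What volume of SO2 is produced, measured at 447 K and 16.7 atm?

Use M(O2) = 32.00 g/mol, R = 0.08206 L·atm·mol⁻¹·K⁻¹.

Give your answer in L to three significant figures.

n(H2S) = PV/RT = (1.16 × 132) / (0.08206 × 313.55) = 5.951 mol
n(O2) = 726 / 32.00 = 22.69 mol
For 5.951 mol H2S, stoichiometry requires (3/2) × 5.951 = 8.926 mol O2; 22.69 mol is available, so H2S is limiting.
n(SO2) = (2/2) × 5.951 = 5.951 mol
V(SO2) = nRT/P = 5.951 × 0.08206 × 447 / 16.7 = 13.07 L

13.1 L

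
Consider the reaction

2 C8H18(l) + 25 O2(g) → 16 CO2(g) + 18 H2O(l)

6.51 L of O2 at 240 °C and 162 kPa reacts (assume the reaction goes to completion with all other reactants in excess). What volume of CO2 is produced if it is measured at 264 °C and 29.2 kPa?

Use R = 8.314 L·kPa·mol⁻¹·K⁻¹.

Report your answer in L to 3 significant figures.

n(O2) = PV/RT = (162 × 6.51) / (8.314 × 513.15) = 0.2472 mol
n(CO2) = (16/25) × 0.2472 = 0.1582 mol
V = nRT/P = 0.1582 × 8.314 × 537.15 / 29.2 = 24.20 L

24.2 L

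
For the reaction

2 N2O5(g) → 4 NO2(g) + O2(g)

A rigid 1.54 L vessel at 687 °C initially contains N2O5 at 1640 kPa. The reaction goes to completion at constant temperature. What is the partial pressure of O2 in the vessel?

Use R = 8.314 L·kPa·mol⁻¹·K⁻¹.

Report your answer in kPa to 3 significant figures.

820 kPa

n(N2O5)₀ = PV/RT = (1640 × 1.54) / (8.314 × 960.15) = 0.3164 mol
n(O2) = (1/2) × 0.3164 = 0.1582 mol
P(O2) = nRT/V = 0.1582 × 8.314 × 960.15 / 1.54 = 820.0 kPa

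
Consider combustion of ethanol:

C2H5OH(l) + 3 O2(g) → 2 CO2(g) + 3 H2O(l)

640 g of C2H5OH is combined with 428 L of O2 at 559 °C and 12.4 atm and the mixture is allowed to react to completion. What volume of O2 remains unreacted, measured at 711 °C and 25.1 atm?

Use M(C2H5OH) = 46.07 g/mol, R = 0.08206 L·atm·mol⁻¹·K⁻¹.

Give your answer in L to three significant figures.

116 L

n(C2H5OH) = 640 / 46.07 = 13.89 mol
n(O2) = PV/RT = (12.4 × 428) / (0.08206 × 832.15) = 77.72 mol
For 13.89 mol C2H5OH, stoichiometry requires (3/1) × 13.89 = 41.67 mol O2; 77.72 mol is available, so C2H5OH is limiting.
n(O2) consumed = (3/1) × 13.89 = 41.67 mol; remaining = 77.72 − 41.67 = 36.05 mol
V(O2) = nRT/P = 36.05 × 0.08206 × 984.15 / 25.1 = 116.0 L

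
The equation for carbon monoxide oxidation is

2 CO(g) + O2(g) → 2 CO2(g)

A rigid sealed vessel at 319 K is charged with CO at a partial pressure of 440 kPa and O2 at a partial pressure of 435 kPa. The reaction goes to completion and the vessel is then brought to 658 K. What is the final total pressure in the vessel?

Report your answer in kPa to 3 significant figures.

At constant V, partial pressures at 319 K are proportional to moles, so apply stoichiometry directly to pressures.
P(O2) required for 440 kPa of CO = (1/2) × 440 = 220.0 kPa; available 435 kPa, so CO is limiting.
P(O2) remaining = 435 − (1/2) × 440 = 215.0 kPa
P(gaseous products) = (2)/2 × 440 = 440.0 kPa
P_total at 319 K = 215.0 + 440.0 = 655.0 kPa
Scaling to 658 K: P = 655.0 × 658/319 = 1351 kPa

1350 kPa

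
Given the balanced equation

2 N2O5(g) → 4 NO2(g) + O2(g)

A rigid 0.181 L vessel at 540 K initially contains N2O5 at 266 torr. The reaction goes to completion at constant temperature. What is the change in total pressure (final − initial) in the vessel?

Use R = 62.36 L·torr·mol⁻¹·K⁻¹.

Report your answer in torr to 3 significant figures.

Rigid vessel, constant T ⇒ P scales with total gas moles (2 → 5).
P_final = (5/2) × 266 = 665.0 torr; ΔP = 665.0 − 266 = 399.0 torr

399 torr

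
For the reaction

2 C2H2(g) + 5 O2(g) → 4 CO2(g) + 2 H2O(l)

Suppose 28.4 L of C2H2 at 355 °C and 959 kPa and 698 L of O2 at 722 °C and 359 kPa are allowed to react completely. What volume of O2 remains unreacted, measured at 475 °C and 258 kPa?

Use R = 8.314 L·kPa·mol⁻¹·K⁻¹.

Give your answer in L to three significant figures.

n(C2H2) = PV/RT = (959 × 28.4) / (8.314 × 628.15) = 5.215 mol
n(O2) = PV/RT = (359 × 698) / (8.314 × 995.15) = 30.29 mol
For 5.215 mol C2H2, stoichiometry requires (5/2) × 5.215 = 13.04 mol O2; 30.29 mol is available, so C2H2 is limiting.
n(O2) consumed = (5/2) × 5.215 = 13.04 mol; remaining = 30.29 − 13.04 = 17.25 mol
V(O2) = nRT/P = 17.25 × 8.314 × 748.15 / 258 = 415.9 L

416 L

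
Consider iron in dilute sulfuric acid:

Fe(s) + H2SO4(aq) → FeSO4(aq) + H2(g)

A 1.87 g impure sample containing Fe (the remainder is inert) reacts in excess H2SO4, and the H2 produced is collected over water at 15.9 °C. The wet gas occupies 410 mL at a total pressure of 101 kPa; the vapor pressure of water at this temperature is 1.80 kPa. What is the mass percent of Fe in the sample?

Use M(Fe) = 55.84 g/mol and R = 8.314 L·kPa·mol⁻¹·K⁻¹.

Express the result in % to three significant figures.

50.5 %

P(H2) = 101 − 1.80 = 99.20 kPa
n(H2) = PV/RT = (99.20 × 0.4100) / (8.314 × 289.05) = 0.01692 mol
n(Fe) = (1/1) × 0.01692 = 0.01692 mol
m(Fe) = 0.01692 × 55.84 = 0.9448 g
%Fe = 0.9448 / 1.87 × 100 = 50.52%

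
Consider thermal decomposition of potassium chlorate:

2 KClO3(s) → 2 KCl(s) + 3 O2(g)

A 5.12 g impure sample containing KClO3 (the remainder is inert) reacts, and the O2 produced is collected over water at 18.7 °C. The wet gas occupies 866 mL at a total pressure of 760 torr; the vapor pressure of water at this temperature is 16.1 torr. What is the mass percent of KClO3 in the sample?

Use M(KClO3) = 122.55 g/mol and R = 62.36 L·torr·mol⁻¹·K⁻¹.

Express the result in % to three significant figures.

P(O2) = 760 − 16.1 = 743.9 torr
n(O2) = PV/RT = (743.9 × 0.8660) / (62.36 × 291.85) = 0.03540 mol
n(KClO3) = (2/3) × 0.03540 = 0.02360 mol
m(KClO3) = 0.02360 × 122.55 = 2.892 g
%KClO3 = 2.892 / 5.12 × 100 = 56.48%

56.5 %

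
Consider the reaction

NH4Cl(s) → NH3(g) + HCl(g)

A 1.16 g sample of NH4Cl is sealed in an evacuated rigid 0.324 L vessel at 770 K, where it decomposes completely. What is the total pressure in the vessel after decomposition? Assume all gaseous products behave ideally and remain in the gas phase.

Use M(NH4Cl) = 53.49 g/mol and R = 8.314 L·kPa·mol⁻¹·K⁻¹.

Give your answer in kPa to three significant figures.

n(NH4Cl) = 1.16 / 53.49 = 0.02169 mol
n(gas produced) = (2/1) × 0.02169 = 0.04338 mol
P = nRT/V = 0.04338 × 8.314 × 770 / 0.324 = 857.1 kPa

857 kPa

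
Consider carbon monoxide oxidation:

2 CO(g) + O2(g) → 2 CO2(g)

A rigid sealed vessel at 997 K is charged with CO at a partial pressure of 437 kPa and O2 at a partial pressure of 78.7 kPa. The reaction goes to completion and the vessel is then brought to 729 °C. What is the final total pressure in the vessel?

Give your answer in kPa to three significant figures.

439 kPa

At constant V, partial pressures at 997 K are proportional to moles, so apply stoichiometry directly to pressures.
P(O2) required for 437 kPa of CO = (1/2) × 437 = 218.5 kPa; available 78.7 kPa, so O2 is limiting.
P(CO) remaining = 437 − (2/1) × 78.7 = 279.6 kPa
P(gaseous products) = (2)/1 × 78.7 = 157.4 kPa
P_total at 997 K = 279.6 + 157.4 = 437.0 kPa
Scaling to 729 °C: P = 437.0 × 1002.15/997 = 439.3 kPa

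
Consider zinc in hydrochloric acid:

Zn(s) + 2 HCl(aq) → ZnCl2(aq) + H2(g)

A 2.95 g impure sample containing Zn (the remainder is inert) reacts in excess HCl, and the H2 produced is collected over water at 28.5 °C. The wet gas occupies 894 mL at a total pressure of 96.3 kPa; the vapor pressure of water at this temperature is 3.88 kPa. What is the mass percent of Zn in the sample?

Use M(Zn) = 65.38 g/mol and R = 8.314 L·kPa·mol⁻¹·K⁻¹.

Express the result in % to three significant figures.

P(H2) = 96.3 − 3.88 = 92.42 kPa
n(H2) = PV/RT = (92.42 × 0.8940) / (8.314 × 301.65) = 0.03295 mol
n(Zn) = (1/1) × 0.03295 = 0.03295 mol
m(Zn) = 0.03295 × 65.38 = 2.154 g
%Zn = 2.154 / 2.95 × 100 = 73.02%

73.0 %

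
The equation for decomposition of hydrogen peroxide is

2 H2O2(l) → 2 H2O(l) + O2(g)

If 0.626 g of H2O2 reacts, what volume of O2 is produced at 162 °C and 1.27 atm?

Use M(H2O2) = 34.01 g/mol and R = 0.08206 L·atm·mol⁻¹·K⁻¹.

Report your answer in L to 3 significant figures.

0.259 L

n(H2O2) = 0.6260 / 34.01 = 0.01841 mol
n(O2) = (1/2) × 0.01841 = 0.009205 mol
V = nRT/P = 0.009205 × 0.08206 × 435.15 / 1.27 = 0.2588 L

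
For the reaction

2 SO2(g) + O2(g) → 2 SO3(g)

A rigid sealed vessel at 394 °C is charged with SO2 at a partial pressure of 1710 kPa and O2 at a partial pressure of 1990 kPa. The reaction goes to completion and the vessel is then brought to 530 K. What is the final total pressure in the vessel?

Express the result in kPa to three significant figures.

2260 kPa

At constant V, partial pressures at 394 °C are proportional to moles, so apply stoichiometry directly to pressures.
P(O2) required for 1710 kPa of SO2 = (1/2) × 1710 = 855.0 kPa; available 1990 kPa, so SO2 is limiting.
P(O2) remaining = 1990 − (1/2) × 1710 = 1135 kPa
P(gaseous products) = (2)/2 × 1710 = 1710 kPa
P_total at 394 °C = 1135 + 1710 = 2845 kPa
Scaling to 530 K: P = 2845 × 530/667.15 = 2260 kPa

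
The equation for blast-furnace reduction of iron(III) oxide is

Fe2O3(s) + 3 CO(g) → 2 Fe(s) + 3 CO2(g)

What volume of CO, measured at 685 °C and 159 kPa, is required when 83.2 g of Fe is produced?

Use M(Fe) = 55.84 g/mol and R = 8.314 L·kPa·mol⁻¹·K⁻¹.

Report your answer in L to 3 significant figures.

n(Fe) = 83.20 / 55.84 = 1.490 mol
n(CO) = (3/2) × 1.490 = 2.235 mol
V = nRT/P = 2.235 × 8.314 × 958.15 / 159 = 112.0 L

112 L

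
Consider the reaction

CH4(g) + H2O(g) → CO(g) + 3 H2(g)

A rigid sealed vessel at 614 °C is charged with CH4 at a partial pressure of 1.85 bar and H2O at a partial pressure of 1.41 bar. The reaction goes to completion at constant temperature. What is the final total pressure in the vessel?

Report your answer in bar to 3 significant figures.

At constant V, partial pressures at 614 °C are proportional to moles, so apply stoichiometry directly to pressures.
P(H2O) required for 1.85 bar of CH4 = (1/1) × 1.85 = 1.850 bar; available 1.41 bar, so H2O is limiting.
P(CH4) remaining = 1.85 − (1/1) × 1.41 = 0.4400 bar
P(gaseous products) = (1+3)/1 × 1.41 = 5.640 bar
P_total at 614 °C = 0.4400 + 5.640 = 6.080 bar

6.08 bar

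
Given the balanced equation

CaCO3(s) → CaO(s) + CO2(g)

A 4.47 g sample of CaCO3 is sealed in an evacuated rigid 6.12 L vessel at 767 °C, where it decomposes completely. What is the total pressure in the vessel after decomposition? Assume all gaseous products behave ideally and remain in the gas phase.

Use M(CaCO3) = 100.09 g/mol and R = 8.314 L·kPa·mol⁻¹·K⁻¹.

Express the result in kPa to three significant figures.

63.1 kPa

n(CaCO3) = 4.47 / 100.09 = 0.04466 mol
n(gas produced) = (1/1) × 0.04466 = 0.04466 mol
P = nRT/V = 0.04466 × 8.314 × 1040.15 / 6.12 = 63.11 kPa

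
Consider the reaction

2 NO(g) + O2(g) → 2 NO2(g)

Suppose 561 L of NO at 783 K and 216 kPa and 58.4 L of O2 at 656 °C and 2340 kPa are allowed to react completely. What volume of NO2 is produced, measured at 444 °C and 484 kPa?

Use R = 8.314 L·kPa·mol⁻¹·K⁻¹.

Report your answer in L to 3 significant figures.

n(NO) = PV/RT = (216 × 561) / (8.314 × 783) = 18.61 mol
n(O2) = PV/RT = (2340 × 58.4) / (8.314 × 929.15) = 17.69 mol
For 18.61 mol NO, stoichiometry requires (1/2) × 18.61 = 9.305 mol O2; 17.69 mol is available, so NO is limiting.
n(NO2) = (2/2) × 18.61 = 18.61 mol
V(NO2) = nRT/P = 18.61 × 8.314 × 717.15 / 484 = 229.3 L

229 L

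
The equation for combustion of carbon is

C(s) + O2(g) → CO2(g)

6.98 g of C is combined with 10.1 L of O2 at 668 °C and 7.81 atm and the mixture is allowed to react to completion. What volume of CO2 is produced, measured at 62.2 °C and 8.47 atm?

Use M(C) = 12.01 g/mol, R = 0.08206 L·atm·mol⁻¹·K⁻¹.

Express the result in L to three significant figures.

1.89 L

n(C) = 6.98 / 12.01 = 0.5812 mol
n(O2) = PV/RT = (7.81 × 10.1) / (0.08206 × 941.15) = 1.021 mol
For 0.5812 mol C, stoichiometry requires (1/1) × 0.5812 = 0.5812 mol O2; 1.021 mol is available, so C is limiting.
n(CO2) = (1/1) × 0.5812 = 0.5812 mol
V(CO2) = nRT/P = 0.5812 × 0.08206 × 335.35 / 8.47 = 1.888 L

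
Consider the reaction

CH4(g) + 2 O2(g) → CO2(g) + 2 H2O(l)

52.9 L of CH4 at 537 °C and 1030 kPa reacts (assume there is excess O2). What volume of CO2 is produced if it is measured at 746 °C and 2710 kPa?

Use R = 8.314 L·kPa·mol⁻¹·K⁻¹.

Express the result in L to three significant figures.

25.3 L

n(CH4) = PV/RT = (1030 × 52.9) / (8.314 × 810.15) = 8.089 mol
n(CO2) = (1/1) × 8.089 = 8.089 mol
V = nRT/P = 8.089 × 8.314 × 1019.15 / 2710 = 25.29 L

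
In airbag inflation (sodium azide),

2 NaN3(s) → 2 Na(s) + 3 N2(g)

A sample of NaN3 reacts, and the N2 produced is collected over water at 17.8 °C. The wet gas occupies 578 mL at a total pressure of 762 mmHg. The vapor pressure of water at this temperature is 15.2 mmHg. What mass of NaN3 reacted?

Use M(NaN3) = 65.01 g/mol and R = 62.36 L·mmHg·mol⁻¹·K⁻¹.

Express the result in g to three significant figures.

P(N2) = 762 − 15.2 = 746.8 mmHg
n(N2) = PV/RT = (746.8 × 0.5780) / (62.36 × 290.95) = 0.02379 mol
n(NaN3) = (2/3) × 0.02379 = 0.01586 mol
m(NaN3) = 0.01586 × 65.01 = 1.031 g

1.03 g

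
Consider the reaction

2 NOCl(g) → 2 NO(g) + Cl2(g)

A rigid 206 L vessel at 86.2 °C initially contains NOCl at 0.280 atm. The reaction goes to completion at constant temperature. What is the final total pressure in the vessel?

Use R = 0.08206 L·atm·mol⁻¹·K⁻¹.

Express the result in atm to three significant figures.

Rigid vessel, constant T ⇒ P scales with total gas moles (2 → 3).
P_final = (3/2) × 0.280 = 0.4200 atm

0.420 atm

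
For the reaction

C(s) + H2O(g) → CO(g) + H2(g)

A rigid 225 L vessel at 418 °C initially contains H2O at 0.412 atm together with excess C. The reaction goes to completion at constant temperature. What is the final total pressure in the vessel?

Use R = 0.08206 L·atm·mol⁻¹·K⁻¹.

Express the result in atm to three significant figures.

At constant T and V, P ∝ n(gas): 1 mol gas → 2 mol gas.
P_final = (2/1) × 0.412 = 0.8240 atm

0.824 atm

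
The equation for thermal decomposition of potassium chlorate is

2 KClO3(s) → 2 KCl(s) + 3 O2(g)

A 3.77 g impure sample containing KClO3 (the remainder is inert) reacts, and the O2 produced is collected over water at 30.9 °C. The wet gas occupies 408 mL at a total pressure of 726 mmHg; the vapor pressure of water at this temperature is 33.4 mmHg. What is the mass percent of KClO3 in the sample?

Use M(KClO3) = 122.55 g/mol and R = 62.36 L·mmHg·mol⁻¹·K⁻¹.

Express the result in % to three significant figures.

32.3 %

P(O2) = 726 − 33.4 = 692.6 mmHg
n(O2) = PV/RT = (692.6 × 0.4080) / (62.36 × 304.05) = 0.01490 mol
n(KClO3) = (2/3) × 0.01490 = 0.009933 mol
m(KClO3) = 0.009933 × 122.55 = 1.217 g
%KClO3 = 1.217 / 3.77 × 100 = 32.28%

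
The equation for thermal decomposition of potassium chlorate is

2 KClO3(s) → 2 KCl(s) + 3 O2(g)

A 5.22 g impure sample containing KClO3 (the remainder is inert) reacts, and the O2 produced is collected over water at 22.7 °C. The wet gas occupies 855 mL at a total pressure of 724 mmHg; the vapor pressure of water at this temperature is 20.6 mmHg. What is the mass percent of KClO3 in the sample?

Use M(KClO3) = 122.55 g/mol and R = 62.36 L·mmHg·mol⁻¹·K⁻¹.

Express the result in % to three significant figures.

P(O2) = 724 − 20.6 = 703.4 mmHg
n(O2) = PV/RT = (703.4 × 0.8550) / (62.36 × 295.85) = 0.03260 mol
n(KClO3) = (2/3) × 0.03260 = 0.02173 mol
m(KClO3) = 0.02173 × 122.55 = 2.663 g
%KClO3 = 2.663 / 5.22 × 100 = 51.02%

51.0 %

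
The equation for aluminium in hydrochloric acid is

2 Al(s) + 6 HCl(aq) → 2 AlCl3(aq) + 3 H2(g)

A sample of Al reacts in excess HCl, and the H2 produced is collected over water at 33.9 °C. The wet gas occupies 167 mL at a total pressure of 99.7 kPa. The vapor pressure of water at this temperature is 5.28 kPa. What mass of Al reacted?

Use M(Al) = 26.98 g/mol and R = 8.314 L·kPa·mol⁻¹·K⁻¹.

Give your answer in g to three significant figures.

P(H2) = 99.7 − 5.28 = 94.42 kPa
n(H2) = PV/RT = (94.42 × 0.1670) / (8.314 × 307.05) = 0.006177 mol
n(Al) = (2/3) × 0.006177 = 0.004118 mol
m(Al) = 0.004118 × 26.98 = 0.1111 g

0.111 g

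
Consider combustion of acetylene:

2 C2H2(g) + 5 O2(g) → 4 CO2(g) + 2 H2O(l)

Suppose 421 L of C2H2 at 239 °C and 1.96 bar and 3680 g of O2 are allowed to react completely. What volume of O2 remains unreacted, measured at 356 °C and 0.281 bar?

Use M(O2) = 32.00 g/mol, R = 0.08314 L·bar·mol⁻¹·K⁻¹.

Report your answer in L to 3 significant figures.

n(C2H2) = PV/RT = (1.96 × 421) / (0.08314 × 512.15) = 19.38 mol
n(O2) = 3680 / 32.00 = 115.0 mol
For 19.38 mol C2H2, stoichiometry requires (5/2) × 19.38 = 48.45 mol O2; 115.0 mol is available, so C2H2 is limiting.
n(O2) consumed = (5/2) × 19.38 = 48.45 mol; remaining = 115.0 − 48.45 = 66.55 mol
V(O2) = nRT/P = 66.55 × 0.08314 × 629.15 / 0.281 = 12390 L

12400 L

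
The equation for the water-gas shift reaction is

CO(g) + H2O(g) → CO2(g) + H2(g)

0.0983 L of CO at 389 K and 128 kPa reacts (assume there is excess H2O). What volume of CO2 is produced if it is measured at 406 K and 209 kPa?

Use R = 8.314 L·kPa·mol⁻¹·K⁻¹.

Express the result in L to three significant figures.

n(CO) = PV/RT = (128 × 0.0983) / (8.314 × 389) = 0.003890 mol
n(CO2) = (1/1) × 0.003890 = 0.003890 mol
V = nRT/P = 0.003890 × 8.314 × 406 / 209 = 0.06283 L

0.0628 L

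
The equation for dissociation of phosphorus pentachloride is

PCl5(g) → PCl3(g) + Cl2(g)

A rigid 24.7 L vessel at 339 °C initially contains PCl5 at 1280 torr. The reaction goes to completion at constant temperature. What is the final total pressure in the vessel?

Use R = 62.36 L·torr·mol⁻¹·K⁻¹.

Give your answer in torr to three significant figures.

At constant T and V, P ∝ n(gas): 1 mol gas → 2 mol gas.
P_final = (2/1) × 1280 = 2560 torr

2560 torr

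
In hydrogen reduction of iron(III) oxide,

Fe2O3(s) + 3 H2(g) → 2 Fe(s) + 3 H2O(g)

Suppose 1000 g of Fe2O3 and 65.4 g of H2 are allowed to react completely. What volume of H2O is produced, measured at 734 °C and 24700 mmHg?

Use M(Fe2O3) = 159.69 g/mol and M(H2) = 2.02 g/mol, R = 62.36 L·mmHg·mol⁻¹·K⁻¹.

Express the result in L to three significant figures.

n(Fe2O3) = 1000 / 159.69 = 6.262 mol
n(H2) = 65.4 / 2.02 = 32.38 mol
For 6.262 mol Fe2O3, stoichiometry requires (3/1) × 6.262 = 18.79 mol H2; 32.38 mol is available, so Fe2O3 is limiting.
n(H2O) = (3/1) × 6.262 = 18.79 mol
V(H2O) = nRT/P = 18.79 × 62.36 × 1007.15 / 24700 = 47.78 L

47.8 L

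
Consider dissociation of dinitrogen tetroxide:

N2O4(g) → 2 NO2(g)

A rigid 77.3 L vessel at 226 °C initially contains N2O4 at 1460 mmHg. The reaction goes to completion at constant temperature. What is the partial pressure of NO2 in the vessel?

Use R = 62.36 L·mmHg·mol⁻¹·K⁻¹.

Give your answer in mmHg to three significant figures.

2920 mmHg

n(N2O4)₀ = PV/RT = (1460 × 77.3) / (62.36 × 499.15) = 3.626 mol
n(NO2) = (2/1) × 3.626 = 7.252 mol
P(NO2) = nRT/V = 7.252 × 62.36 × 499.15 / 77.3 = 2920 mmHg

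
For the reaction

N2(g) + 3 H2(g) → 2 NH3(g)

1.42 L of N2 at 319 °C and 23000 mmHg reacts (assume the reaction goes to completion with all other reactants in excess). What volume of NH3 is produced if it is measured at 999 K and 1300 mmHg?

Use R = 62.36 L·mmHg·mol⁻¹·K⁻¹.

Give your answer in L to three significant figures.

84.8 L

n(N2) = PV/RT = (23000 × 1.42) / (62.36 × 592.15) = 0.8845 mol
n(NH3) = (2/1) × 0.8845 = 1.769 mol
V = nRT/P = 1.769 × 62.36 × 999 / 1300 = 84.77 L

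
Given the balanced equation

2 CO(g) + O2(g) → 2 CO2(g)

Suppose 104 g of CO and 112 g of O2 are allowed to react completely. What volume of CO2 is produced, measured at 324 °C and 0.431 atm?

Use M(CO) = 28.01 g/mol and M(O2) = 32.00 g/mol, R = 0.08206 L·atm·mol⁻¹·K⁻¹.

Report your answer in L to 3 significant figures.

n(CO) = 104 / 28.01 = 3.713 mol
n(O2) = 112 / 32.00 = 3.500 mol
For 3.713 mol CO, stoichiometry requires (1/2) × 3.713 = 1.857 mol O2; 3.500 mol is available, so CO is limiting.
n(CO2) = (2/2) × 3.713 = 3.713 mol
V(CO2) = nRT/P = 3.713 × 0.08206 × 597.15 / 0.431 = 422.1 L

422 L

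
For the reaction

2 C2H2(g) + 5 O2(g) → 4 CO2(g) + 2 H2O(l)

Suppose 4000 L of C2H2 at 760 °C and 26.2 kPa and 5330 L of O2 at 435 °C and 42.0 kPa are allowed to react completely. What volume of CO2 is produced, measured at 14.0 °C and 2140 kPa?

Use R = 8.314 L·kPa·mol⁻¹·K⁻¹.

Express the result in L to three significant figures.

27.2 L

n(C2H2) = PV/RT = (26.2 × 4000) / (8.314 × 1033.15) = 12.20 mol
n(O2) = PV/RT = (42.0 × 5330) / (8.314 × 708.15) = 38.02 mol
For 12.20 mol C2H2, stoichiometry requires (5/2) × 12.20 = 30.50 mol O2; 38.02 mol is available, so C2H2 is limiting.
n(CO2) = (4/2) × 12.20 = 24.40 mol
V(CO2) = nRT/P = 24.40 × 8.314 × 287.15 / 2140 = 27.22 L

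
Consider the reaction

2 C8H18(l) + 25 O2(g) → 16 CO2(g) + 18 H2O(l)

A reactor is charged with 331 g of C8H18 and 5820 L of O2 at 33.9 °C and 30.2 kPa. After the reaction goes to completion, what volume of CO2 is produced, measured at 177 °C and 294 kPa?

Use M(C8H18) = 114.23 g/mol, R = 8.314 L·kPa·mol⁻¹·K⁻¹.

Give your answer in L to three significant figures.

n(C8H18) = 331 / 114.23 = 2.898 mol
n(O2) = PV/RT = (30.2 × 5820) / (8.314 × 307.05) = 68.85 mol
For 2.898 mol C8H18, stoichiometry requires (25/2) × 2.898 = 36.23 mol O2; 68.85 mol is available, so C8H18 is limiting.
n(CO2) = (16/2) × 2.898 = 23.18 mol
V(CO2) = nRT/P = 23.18 × 8.314 × 450.15 / 294 = 295.1 L

295 L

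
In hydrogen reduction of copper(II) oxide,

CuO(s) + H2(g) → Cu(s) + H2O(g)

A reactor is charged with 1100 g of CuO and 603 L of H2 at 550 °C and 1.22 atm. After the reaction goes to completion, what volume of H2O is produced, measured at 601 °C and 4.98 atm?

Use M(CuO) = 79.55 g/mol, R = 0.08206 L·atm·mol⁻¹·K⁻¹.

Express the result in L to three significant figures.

n(CuO) = 1100 / 79.55 = 13.83 mol
n(H2) = PV/RT = (1.22 × 603) / (0.08206 × 823.15) = 10.89 mol
For 13.83 mol CuO, stoichiometry requires (1/1) × 13.83 = 13.83 mol H2; 10.89 mol is available, so H2 is limiting.
n(H2O) = (1/1) × 10.89 = 10.89 mol
V(H2O) = nRT/P = 10.89 × 0.08206 × 874.15 / 4.98 = 156.9 L

157 L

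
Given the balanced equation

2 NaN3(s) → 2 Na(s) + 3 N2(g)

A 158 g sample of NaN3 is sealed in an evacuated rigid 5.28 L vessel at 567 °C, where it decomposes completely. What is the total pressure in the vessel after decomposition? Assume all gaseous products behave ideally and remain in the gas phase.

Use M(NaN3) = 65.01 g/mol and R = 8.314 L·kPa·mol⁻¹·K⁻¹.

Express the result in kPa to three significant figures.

n(NaN3) = 158 / 65.01 = 2.430 mol
n(gas produced) = (3/2) × 2.430 = 3.645 mol
P = nRT/V = 3.645 × 8.314 × 840.15 / 5.28 = 4822 kPa

4820 kPa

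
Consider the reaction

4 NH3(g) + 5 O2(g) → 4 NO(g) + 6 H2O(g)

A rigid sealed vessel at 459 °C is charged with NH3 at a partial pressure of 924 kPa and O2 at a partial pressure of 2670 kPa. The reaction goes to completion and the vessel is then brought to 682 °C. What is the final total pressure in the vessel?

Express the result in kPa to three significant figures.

With V and T fixed, P_i ∝ n_i, so the mole ratios apply directly to partial pressures at 459 °C.
P(O2) required for 924 kPa of NH3 = (5/4) × 924 = 1155 kPa; available 2670 kPa, so NH3 is limiting.
P(O2) remaining = 2670 − (5/4) × 924 = 1515 kPa
P(gaseous products) = (4+6)/4 × 924 = 2310 kPa
P_total at 459 °C = 1515 + 2310 = 3825 kPa
Scaling to 682 °C: P = 3825 × 955.15/732.15 = 4990 kPa

4990 kPa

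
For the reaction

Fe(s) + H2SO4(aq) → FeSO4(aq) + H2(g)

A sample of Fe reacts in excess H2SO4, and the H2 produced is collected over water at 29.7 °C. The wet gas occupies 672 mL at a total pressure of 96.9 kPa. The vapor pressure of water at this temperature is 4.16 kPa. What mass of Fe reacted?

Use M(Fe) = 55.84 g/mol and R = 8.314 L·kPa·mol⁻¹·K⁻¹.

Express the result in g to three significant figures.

P(H2) = 96.9 − 4.16 = 92.74 kPa
n(H2) = PV/RT = (92.74 × 0.6720) / (8.314 × 302.85) = 0.02475 mol
n(Fe) = (1/1) × 0.02475 = 0.02475 mol
m(Fe) = 0.02475 × 55.84 = 1.382 g

1.38 g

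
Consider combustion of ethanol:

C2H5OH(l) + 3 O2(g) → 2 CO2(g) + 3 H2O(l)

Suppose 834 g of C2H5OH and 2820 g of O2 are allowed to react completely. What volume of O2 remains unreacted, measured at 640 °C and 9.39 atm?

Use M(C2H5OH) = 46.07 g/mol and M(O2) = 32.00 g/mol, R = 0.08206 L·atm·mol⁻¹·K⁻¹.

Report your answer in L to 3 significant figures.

n(C2H5OH) = 834 / 46.07 = 18.10 mol
n(O2) = 2820 / 32.00 = 88.12 mol
For 18.10 mol C2H5OH, stoichiometry requires (3/1) × 18.10 = 54.30 mol O2; 88.12 mol is available, so C2H5OH is limiting.
n(O2) consumed = (3/1) × 18.10 = 54.30 mol; remaining = 88.12 − 54.30 = 33.82 mol
V(O2) = nRT/P = 33.82 × 0.08206 × 913.15 / 9.39 = 269.9 L

270 L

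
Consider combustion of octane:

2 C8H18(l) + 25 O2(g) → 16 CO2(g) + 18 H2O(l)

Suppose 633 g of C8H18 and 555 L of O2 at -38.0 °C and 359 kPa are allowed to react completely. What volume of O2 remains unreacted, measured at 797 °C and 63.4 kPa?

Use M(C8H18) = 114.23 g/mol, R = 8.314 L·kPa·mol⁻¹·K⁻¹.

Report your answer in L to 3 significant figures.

4580 L

n(C8H18) = 633 / 114.23 = 5.541 mol
n(O2) = PV/RT = (359 × 555) / (8.314 × 235.15) = 101.9 mol
For 5.541 mol C8H18, stoichiometry requires (25/2) × 5.541 = 69.26 mol O2; 101.9 mol is available, so C8H18 is limiting.
n(O2) consumed = (25/2) × 5.541 = 69.26 mol; remaining = 101.9 − 69.26 = 32.64 mol
V(O2) = nRT/P = 32.64 × 8.314 × 1070.15 / 63.4 = 4581 L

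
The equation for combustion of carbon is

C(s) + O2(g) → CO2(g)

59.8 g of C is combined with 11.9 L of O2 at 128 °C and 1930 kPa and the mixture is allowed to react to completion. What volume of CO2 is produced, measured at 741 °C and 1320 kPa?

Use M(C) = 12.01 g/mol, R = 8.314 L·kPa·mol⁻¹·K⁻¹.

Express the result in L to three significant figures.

n(C) = 59.8 / 12.01 = 4.979 mol
n(O2) = PV/RT = (1930 × 11.9) / (8.314 × 401.15) = 6.886 mol
For 4.979 mol C, stoichiometry requires (1/1) × 4.979 = 4.979 mol O2; 6.886 mol is available, so C is limiting.
n(CO2) = (1/1) × 4.979 = 4.979 mol
V(CO2) = nRT/P = 4.979 × 8.314 × 1014.15 / 1320 = 31.80 L

31.8 L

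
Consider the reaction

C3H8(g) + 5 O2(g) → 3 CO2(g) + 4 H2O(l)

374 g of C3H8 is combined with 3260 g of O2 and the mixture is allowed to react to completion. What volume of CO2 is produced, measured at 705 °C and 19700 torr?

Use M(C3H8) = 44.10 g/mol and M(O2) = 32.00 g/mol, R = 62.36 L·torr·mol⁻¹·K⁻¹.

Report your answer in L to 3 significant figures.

n(C3H8) = 374 / 44.10 = 8.481 mol
n(O2) = 3260 / 32.00 = 101.9 mol
For 8.481 mol C3H8, stoichiometry requires (5/1) × 8.481 = 42.41 mol O2; 101.9 mol is available, so C3H8 is limiting.
n(CO2) = (3/1) × 8.481 = 25.44 mol
V(CO2) = nRT/P = 25.44 × 62.36 × 978.15 / 19700 = 78.77 L

78.8 L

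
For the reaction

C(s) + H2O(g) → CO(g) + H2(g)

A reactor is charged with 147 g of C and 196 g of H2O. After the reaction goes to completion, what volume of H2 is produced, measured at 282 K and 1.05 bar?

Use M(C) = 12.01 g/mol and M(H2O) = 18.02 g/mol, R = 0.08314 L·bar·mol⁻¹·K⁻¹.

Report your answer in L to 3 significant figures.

243 L

n(C) = 147 / 12.01 = 12.24 mol
n(H2O) = 196 / 18.02 = 10.88 mol
For 12.24 mol C, stoichiometry requires (1/1) × 12.24 = 12.24 mol H2O; 10.88 mol is available, so H2O is limiting.
n(H2) = (1/1) × 10.88 = 10.88 mol
V(H2) = nRT/P = 10.88 × 0.08314 × 282 / 1.05 = 242.9 L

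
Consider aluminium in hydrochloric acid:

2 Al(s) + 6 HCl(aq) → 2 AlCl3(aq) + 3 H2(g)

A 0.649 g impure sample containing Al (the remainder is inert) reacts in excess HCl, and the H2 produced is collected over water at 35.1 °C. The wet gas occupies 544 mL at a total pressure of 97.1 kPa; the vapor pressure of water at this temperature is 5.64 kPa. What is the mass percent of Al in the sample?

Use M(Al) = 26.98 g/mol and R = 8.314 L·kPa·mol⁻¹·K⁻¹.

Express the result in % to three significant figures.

53.8 %

P(H2) = 97.1 − 5.64 = 91.46 kPa
n(H2) = PV/RT = (91.46 × 0.5440) / (8.314 × 308.25) = 0.01941 mol
n(Al) = (2/3) × 0.01941 = 0.01294 mol
m(Al) = 0.01294 × 26.98 = 0.3491 g
%Al = 0.3491 / 0.649 × 100 = 53.79%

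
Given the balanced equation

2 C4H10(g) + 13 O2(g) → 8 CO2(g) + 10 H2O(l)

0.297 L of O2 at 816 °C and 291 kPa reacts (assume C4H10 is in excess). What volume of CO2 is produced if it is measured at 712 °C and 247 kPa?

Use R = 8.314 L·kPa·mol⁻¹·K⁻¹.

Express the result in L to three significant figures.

n(O2) = PV/RT = (291 × 0.297) / (8.314 × 1089.15) = 0.009544 mol
n(CO2) = (8/13) × 0.009544 = 0.005873 mol
V = nRT/P = 0.005873 × 8.314 × 985.15 / 247 = 0.1947 L

0.195 L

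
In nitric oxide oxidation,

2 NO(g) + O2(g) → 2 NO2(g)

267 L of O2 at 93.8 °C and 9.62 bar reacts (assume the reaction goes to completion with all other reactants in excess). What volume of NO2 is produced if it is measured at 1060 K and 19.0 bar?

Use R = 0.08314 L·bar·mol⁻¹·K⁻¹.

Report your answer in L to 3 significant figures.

781 L

n(O2) = PV/RT = (9.62 × 267) / (0.08314 × 366.95) = 84.19 mol
n(NO2) = (2/1) × 84.19 = 168.4 mol
V = nRT/P = 168.4 × 0.08314 × 1060 / 19.0 = 781.1 L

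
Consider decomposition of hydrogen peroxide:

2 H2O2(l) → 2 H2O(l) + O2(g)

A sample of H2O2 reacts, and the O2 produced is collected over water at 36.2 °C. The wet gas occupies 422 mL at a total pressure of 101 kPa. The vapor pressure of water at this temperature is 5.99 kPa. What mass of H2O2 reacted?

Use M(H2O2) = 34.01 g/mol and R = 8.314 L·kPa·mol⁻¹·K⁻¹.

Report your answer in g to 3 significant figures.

P(O2) = 101 − 5.99 = 95.01 kPa
n(O2) = PV/RT = (95.01 × 0.4220) / (8.314 × 309.35) = 0.01559 mol
n(H2O2) = (2/1) × 0.01559 = 0.03118 mol
m(H2O2) = 0.03118 × 34.01 = 1.060 g

1.06 g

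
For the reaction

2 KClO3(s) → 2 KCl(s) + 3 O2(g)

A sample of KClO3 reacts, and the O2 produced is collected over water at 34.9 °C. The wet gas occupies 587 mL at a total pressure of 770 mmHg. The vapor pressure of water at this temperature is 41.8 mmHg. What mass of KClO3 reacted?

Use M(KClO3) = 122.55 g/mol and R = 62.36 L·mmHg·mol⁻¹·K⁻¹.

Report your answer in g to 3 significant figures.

1.82 g

P(O2) = 770 − 41.8 = 728.2 mmHg
n(O2) = PV/RT = (728.2 × 0.5870) / (62.36 × 308.05) = 0.02225 mol
n(KClO3) = (2/3) × 0.02225 = 0.01483 mol
m(KClO3) = 0.01483 × 122.55 = 1.817 g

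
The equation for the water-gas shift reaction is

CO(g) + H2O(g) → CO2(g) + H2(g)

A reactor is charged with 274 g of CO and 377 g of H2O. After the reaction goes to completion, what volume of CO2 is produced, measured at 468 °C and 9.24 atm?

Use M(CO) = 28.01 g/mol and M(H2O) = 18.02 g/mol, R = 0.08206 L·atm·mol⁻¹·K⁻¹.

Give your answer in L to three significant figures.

n(CO) = 274 / 28.01 = 9.782 mol
n(H2O) = 377 / 18.02 = 20.92 mol
For 9.782 mol CO, stoichiometry requires (1/1) × 9.782 = 9.782 mol H2O; 20.92 mol is available, so CO is limiting.
n(CO2) = (1/1) × 9.782 = 9.782 mol
V(CO2) = nRT/P = 9.782 × 0.08206 × 741.15 / 9.24 = 64.39 L

64.4 L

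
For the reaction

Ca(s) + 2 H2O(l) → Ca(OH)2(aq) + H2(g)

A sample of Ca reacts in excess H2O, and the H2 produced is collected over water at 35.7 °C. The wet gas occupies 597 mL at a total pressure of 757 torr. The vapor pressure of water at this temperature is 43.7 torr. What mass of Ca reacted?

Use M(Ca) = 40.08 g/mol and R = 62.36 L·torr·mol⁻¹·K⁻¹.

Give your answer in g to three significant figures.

P(H2) = 757 − 43.7 = 713.3 torr
n(H2) = PV/RT = (713.3 × 0.5970) / (62.36 × 308.85) = 0.02211 mol
n(Ca) = (1/1) × 0.02211 = 0.02211 mol
m(Ca) = 0.02211 × 40.08 = 0.8862 g

0.886 g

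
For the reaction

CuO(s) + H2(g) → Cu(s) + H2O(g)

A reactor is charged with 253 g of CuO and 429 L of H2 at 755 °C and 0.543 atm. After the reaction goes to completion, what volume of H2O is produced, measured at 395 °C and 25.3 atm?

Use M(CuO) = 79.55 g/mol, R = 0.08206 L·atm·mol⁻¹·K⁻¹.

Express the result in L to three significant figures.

n(CuO) = 253 / 79.55 = 3.180 mol
n(H2) = PV/RT = (0.543 × 429) / (0.08206 × 1028.15) = 2.761 mol
For 3.180 mol CuO, stoichiometry requires (1/1) × 3.180 = 3.180 mol H2; 2.761 mol is available, so H2 is limiting.
n(H2O) = (1/1) × 2.761 = 2.761 mol
V(H2O) = nRT/P = 2.761 × 0.08206 × 668.15 / 25.3 = 5.983 L

5.98 L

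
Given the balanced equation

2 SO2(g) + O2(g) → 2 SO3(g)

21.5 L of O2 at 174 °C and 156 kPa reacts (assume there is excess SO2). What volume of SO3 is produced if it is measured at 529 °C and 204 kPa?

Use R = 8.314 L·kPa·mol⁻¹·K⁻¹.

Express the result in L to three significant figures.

n(O2) = PV/RT = (156 × 21.5) / (8.314 × 447.15) = 0.9022 mol
n(SO3) = (2/1) × 0.9022 = 1.804 mol
V = nRT/P = 1.804 × 8.314 × 802.15 / 204 = 58.98 L

59.0 L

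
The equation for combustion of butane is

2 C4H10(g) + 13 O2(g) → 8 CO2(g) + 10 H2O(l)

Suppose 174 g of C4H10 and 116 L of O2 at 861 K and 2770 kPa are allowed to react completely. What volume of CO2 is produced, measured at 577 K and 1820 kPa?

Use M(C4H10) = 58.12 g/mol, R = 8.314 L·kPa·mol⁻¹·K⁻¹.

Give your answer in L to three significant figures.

31.6 L

n(C4H10) = 174 / 58.12 = 2.994 mol
n(O2) = PV/RT = (2770 × 116) / (8.314 × 861) = 44.89 mol
For 2.994 mol C4H10, stoichiometry requires (13/2) × 2.994 = 19.46 mol O2; 44.89 mol is available, so C4H10 is limiting.
n(CO2) = (8/2) × 2.994 = 11.98 mol
V(CO2) = nRT/P = 11.98 × 8.314 × 577 / 1820 = 31.58 L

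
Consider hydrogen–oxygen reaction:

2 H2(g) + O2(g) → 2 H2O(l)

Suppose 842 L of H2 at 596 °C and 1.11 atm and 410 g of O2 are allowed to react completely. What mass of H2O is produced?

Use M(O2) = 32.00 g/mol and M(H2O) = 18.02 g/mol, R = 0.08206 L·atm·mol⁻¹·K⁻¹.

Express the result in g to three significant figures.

n(H2) = PV/RT = (1.11 × 842) / (0.08206 × 869.15) = 13.10 mol
n(O2) = 410 / 32.00 = 12.81 mol
For 13.10 mol H2, stoichiometry requires (1/2) × 13.10 = 6.550 mol O2; 12.81 mol is available, so H2 is limiting.
n(H2O) = (2/2) × 13.10 = 13.10 mol
m(H2O) = 13.10 × 18.02 = 236.1 g

236 g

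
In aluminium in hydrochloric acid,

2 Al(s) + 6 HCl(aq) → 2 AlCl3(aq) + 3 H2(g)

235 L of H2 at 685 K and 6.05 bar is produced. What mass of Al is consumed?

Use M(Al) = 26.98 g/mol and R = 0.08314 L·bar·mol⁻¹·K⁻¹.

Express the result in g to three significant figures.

449 g

n(H2) = PV/RT = (6.05 × 235) / (0.08314 × 685) = 24.96 mol
n(Al) = (2/3) × 24.96 = 16.64 mol
m(Al) = 16.64 × 26.98 = 448.9 g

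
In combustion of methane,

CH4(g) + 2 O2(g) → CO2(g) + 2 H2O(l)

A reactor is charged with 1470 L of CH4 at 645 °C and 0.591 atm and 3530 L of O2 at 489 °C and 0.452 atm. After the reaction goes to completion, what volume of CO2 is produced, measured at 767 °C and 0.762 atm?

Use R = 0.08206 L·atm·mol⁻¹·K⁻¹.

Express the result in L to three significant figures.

n(CH4) = PV/RT = (0.591 × 1470) / (0.08206 × 918.15) = 11.53 mol
n(O2) = PV/RT = (0.452 × 3530) / (0.08206 × 762.15) = 25.51 mol
For 11.53 mol CH4, stoichiometry requires (2/1) × 11.53 = 23.06 mol O2; 25.51 mol is available, so CH4 is limiting.
n(CO2) = (1/1) × 11.53 = 11.53 mol
V(CO2) = nRT/P = 11.53 × 0.08206 × 1040.15 / 0.762 = 1292 L

1290 L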